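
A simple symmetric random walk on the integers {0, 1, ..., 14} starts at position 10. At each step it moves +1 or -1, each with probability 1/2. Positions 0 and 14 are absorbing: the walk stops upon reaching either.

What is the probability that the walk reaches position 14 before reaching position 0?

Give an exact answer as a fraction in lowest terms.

Answer: 5/7

Derivation:
Symmetric walk (p = 1/2): the harmonic-function argument gives P(hit 14 before 0 | start at 10) = a/N.
P = 10/14 = 5/7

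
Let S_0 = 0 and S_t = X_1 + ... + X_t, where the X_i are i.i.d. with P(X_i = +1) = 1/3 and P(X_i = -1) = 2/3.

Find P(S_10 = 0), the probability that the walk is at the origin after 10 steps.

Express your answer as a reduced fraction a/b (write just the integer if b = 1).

Answer: 896/6561

Derivation:
To be at 0 after 10 steps: need exactly 5 steps of +1 and 5 of -1.
Number of such sequences: C(10,5) = 252
Each has probability (1/3)^5 · (2/3)^5 = 32/59049
P = 252 · 32/59049 = 896/6561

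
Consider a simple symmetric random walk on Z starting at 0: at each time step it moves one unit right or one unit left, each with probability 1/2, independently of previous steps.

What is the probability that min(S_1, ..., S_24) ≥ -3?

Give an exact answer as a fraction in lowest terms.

Let f(t,s) = #length-t paths at position s with S_1..S_t all ≥ -3.
f(t,s) = f(t-1,s-1) + f(t-1,s+1) for s ≥ -3; f(t,s) = 0 for s < -3.
t=0: f(0,0)=1
t=1: f(1,-1)=1 f(1,1)=1
t=2: f(2,-2)=1 f(2,0)=2 f(2,2)=1
t=3: f(3,-3)=1 f(3,-1)=3 f(3,1)=3 f(3,3)=1
t=4: f(4,-2)=4 f(4,0)=6 f(4,2)=4 f(4,4)=1
t=5: f(5,-3)=4 f(5,-1)=10 f(5,1)=10 f(5,3)=5 f(5,5)=1
t=6: f(6,-2)=14 f(6,0)=20 f(6,2)=15 f(6,4)=6 f(6,6)=1
t=7: f(7,-3)=14 f(7,-1)=34 f(7,1)=35 f(7,3)=21 f(7,5)=7 f(7,7)=1
t=8: f(8,-2)=48 f(8,0)=69 f(8,2)=56 f(8,4)=28 f(8,6)=8 f(8,8)=1
t=9: f(9,-3)=48 f(9,-1)=117 f(9,1)=125 f(9,3)=84 f(9,5)=36 f(9,7)=9 f(9,9)=1
t=10: f(10,-2)=165 f(10,0)=242 f(10,2)=209 f(10,4)=120 f(10,6)=45 f(10,8)=10 f(10,10)=1
t=11: f(11,-3)=165 f(11,-1)=407 f(11,1)=451 f(11,3)=329 f(11,5)=165 f(11,7)=55 f(11,9)=11 f(11,11)=1
t=12: f(12,-2)=572 f(12,0)=858 f(12,2)=780 f(12,4)=494 f(12,6)=220 f(12,8)=66 f(12,10)=12 f(12,12)=1
t=13: f(13,-3)=572 f(13,-1)=1430 f(13,1)=1638 f(13,3)=1274 f(13,5)=714 f(13,7)=286 f(13,9)=78 f(13,11)=13 f(13,13)=1
t=14: f(14,-2)=2002 f(14,0)=3068 f(14,2)=2912 f(14,4)=1988 f(14,6)=1000 f(14,8)=364 f(14,10)=91 f(14,12)=14 f(14,14)=1
t=15: f(15,-3)=2002 f(15,-1)=5070 f(15,1)=5980 f(15,3)=4900 f(15,5)=2988 f(15,7)=1364 f(15,9)=455 f(15,11)=105 f(15,13)=15 f(15,15)=1
t=16: f(16,-2)=7072 f(16,0)=11050 f(16,2)=10880 f(16,4)=7888 f(16,6)=4352 f(16,8)=1819 f(16,10)=560 f(16,12)=120 f(16,14)=16 f(16,16)=1
t=17: f(17,-3)=7072 f(17,-1)=18122 f(17,1)=21930 f(17,3)=18768 f(17,5)=12240 f(17,7)=6171 f(17,9)=2379 f(17,11)=680 f(17,13)=136 f(17,15)=17 f(17,17)=1
t=18: f(18,-2)=25194 f(18,0)=40052 f(18,2)=40698 f(18,4)=31008 f(18,6)=18411 f(18,8)=8550 f(18,10)=3059 f(18,12)=816 f(18,14)=153 f(18,16)=18 f(18,18)=1
t=19: f(19,-3)=25194 f(19,-1)=65246 f(19,1)=80750 f(19,3)=71706 f(19,5)=49419 f(19,7)=26961 f(19,9)=11609 f(19,11)=3875 f(19,13)=969 f(19,15)=171 f(19,17)=19 f(19,19)=1
t=20: f(20,-2)=90440 f(20,0)=145996 f(20,2)=152456 f(20,4)=121125 f(20,6)=76380 f(20,8)=38570 f(20,10)=15484 f(20,12)=4844 f(20,14)=1140 f(20,16)=190 f(20,18)=20 f(20,20)=1
t=21: f(21,-3)=90440 f(21,-1)=236436 f(21,1)=298452 f(21,3)=273581 f(21,5)=197505 f(21,7)=114950 f(21,9)=54054 f(21,11)=20328 f(21,13)=5984 f(21,15)=1330 f(21,17)=210 f(21,19)=21 f(21,21)=1
t=22: f(22,-2)=326876 f(22,0)=534888 f(22,2)=572033 f(22,4)=471086 f(22,6)=312455 f(22,8)=169004 f(22,10)=74382 f(22,12)=26312 f(22,14)=7314 f(22,16)=1540 f(22,18)=231 f(22,20)=22 f(22,22)=1
t=23: f(23,-3)=326876 f(23,-1)=861764 f(23,1)=1106921 f(23,3)=1043119 f(23,5)=783541 f(23,7)=481459 f(23,9)=243386 f(23,11)=100694 f(23,13)=33626 f(23,15)=8854 f(23,17)=1771 f(23,19)=253 f(23,21)=23 f(23,23)=1
t=24: f(24,-2)=1188640 f(24,0)=1968685 f(24,2)=2150040 f(24,4)=1826660 f(24,6)=1265000 f(24,8)=724845 f(24,10)=344080 f(24,12)=134320 f(24,14)=42480 f(24,16)=10625 f(24,18)=2024 f(24,20)=276 f(24,22)=24 f(24,24)=1
Σ_s f(24,s) = 9657700
P = 9657700/16777216 = 2414425/4194304

Answer: 2414425/4194304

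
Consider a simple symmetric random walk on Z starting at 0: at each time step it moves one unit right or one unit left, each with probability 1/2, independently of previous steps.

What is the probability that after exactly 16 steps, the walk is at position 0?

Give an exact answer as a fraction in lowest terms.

Answer: 6435/32768

Derivation:
To return to 0 after 16 steps: need exactly 8 steps of +1 and 8 of -1.
Favorable paths: C(16,8) = 12870
Total paths: 2^16 = 65536
P = 12870/65536 = 6435/32768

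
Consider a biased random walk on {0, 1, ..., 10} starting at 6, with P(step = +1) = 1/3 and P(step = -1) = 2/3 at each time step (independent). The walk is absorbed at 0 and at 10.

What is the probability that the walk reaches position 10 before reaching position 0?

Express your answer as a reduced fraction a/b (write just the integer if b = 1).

Biased walk: p = 1/3, q = 2/3, r = q/p = 2
Gambler's ruin: P(hit 10 before 0 | start at 6) = (1 - r^a)/(1 - r^N)
r^6 = 64; r^10 = 1024
P = (1 - 64) / (1 - 1024) = -63 / -1023 = 21/341

Answer: 21/341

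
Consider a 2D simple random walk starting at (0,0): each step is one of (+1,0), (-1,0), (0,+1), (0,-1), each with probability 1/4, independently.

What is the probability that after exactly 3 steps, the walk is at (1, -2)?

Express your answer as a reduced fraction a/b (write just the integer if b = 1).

Answer: 3/64

Derivation:
Let h be the number of horizontal steps (so 3-h are vertical). To end at (1,-2) need (h+1)/2 right-steps and ((3-h)-2)/2 up-steps.
Sum over h with 1 ≤ h ≤ 1, h ≡ 1 (mod 2), 3-h ≡ 0 (mod 2):
h=1: C(3,1)·C(1,1)·C(2,0) = 3·1·1 = 3
Total favorable: 3
Total paths: 4^3 = 64
P = 3/64 = 3/64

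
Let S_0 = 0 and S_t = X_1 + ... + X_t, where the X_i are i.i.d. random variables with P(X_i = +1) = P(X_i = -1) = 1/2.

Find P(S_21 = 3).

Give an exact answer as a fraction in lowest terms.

Answer: 146965/1048576

Derivation:
To reach position 3 after 21 steps: need 12 steps of +1 and 9 of -1.
Favorable paths: C(21,12) = 293930
Total paths: 2^21 = 2097152
P = 293930/2097152 = 146965/1048576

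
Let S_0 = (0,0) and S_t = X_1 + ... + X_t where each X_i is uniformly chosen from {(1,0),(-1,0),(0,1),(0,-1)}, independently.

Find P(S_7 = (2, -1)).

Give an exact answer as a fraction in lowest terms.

Let h be the number of horizontal steps (so 7-h are vertical). To end at (2,-1) need (h+2)/2 right-steps and ((7-h)-1)/2 up-steps.
Sum over h with 2 ≤ h ≤ 6, h ≡ 0 (mod 2), 7-h ≡ 1 (mod 2):
h=2: C(7,2)·C(2,2)·C(5,2) = 21·1·10 = 210
h=4: C(7,4)·C(4,3)·C(3,1) = 35·4·3 = 420
h=6: C(7,6)·C(6,4)·C(1,0) = 7·15·1 = 105
Total favorable: 735
Total paths: 4^7 = 16384
P = 735/16384 = 735/16384

Answer: 735/16384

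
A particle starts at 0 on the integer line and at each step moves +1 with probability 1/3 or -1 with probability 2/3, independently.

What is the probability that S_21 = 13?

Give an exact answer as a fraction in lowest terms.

Answer: 10640/1162261467

Derivation:
To reach position 13 after 21 steps: need 17 steps of +1 and 4 steps of -1.
Number of such sequences: C(21,17) = 5985
Each has probability (1/3)^17 · (2/3)^4 = 16/10460353203
P = 5985 · 16/10460353203 = 10640/1162261467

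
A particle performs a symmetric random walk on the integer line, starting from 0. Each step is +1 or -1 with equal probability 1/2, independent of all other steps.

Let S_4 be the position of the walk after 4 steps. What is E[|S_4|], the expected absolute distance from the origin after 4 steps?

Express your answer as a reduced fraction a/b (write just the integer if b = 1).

S_4 takes values m ≡ 0 (mod 2) with |m| ≤ 4; P(S_4=m) = C(4,(4+m)/2)/2^4.
Total paths: 2^4 = 16
Distribution: P(S=-4)=1/16, P(S=-2)=4/16, P(S=0)=6/16, P(S=2)=4/16, P(S=4)=1/16
E[|S_4|] = Σ_m |m|·P(S_4=m) = 24/16 = 3/2

Answer: 3/2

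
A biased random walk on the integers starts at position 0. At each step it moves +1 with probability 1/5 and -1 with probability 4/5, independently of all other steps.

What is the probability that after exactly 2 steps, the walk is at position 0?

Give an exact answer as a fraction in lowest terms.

To be at 0 after 2 steps: need exactly 1 step of +1 and 1 of -1.
Number of such sequences: C(2,1) = 2
Each has probability (1/5)^1 · (4/5)^1 = 4/25
P = 2 · 4/25 = 8/25

Answer: 8/25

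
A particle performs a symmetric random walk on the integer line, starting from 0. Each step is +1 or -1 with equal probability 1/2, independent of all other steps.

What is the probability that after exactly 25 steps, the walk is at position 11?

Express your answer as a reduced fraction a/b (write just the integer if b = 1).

To reach position 11 after 25 steps: need 18 steps of +1 and 7 of -1.
Favorable paths: C(25,18) = 480700
Total paths: 2^25 = 33554432
P = 480700/33554432 = 120175/8388608

Answer: 120175/8388608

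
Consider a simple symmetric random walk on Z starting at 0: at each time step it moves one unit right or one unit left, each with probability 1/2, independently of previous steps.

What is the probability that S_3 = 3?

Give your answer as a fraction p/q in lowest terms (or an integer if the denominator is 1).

Answer: 1/8

Derivation:
To reach position 3 after 3 steps: need 3 steps of +1 and 0 of -1.
Favorable paths: C(3,3) = 1
Total paths: 2^3 = 8
P = 1/8 = 1/8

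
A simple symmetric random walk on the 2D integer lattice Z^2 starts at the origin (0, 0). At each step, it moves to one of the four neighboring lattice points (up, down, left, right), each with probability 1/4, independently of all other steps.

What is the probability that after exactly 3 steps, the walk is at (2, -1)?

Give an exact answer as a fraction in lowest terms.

Let h be the number of horizontal steps (so 3-h are vertical). To end at (2,-1) need (h+2)/2 right-steps and ((3-h)-1)/2 up-steps.
Sum over h with 2 ≤ h ≤ 2, h ≡ 0 (mod 2), 3-h ≡ 1 (mod 2):
h=2: C(3,2)·C(2,2)·C(1,0) = 3·1·1 = 3
Total favorable: 3
Total paths: 4^3 = 64
P = 3/64 = 3/64

Answer: 3/64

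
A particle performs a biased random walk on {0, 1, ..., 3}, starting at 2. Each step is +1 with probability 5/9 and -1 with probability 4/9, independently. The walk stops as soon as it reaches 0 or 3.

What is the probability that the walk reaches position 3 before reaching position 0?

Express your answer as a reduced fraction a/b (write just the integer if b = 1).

Biased walk: p = 5/9, q = 4/9, r = q/p = 4/5
Gambler's ruin: P(hit 3 before 0 | start at 2) = (1 - r^a)/(1 - r^N)
r^2 = 16/25; r^3 = 64/125
P = (1 - 16/25) / (1 - 64/125) = 9/25 / 61/125 = 45/61

Answer: 45/61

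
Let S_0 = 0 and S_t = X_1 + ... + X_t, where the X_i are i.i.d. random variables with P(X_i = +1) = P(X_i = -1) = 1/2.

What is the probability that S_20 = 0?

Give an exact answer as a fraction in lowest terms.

Answer: 46189/262144

Derivation:
To return to 0 after 20 steps: need exactly 10 steps of +1 and 10 of -1.
Favorable paths: C(20,10) = 184756
Total paths: 2^20 = 1048576
P = 184756/1048576 = 46189/262144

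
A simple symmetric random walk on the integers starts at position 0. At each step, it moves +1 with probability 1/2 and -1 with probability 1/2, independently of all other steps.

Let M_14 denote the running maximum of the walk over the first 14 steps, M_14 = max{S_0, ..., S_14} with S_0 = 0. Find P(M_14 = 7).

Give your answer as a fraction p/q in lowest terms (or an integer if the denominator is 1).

Answer: 91/4096

Derivation:
Let M_14 = max(S_0,...,S_14). Use the reflection principle: for j ≥ 1, #{paths with M_14 ≥ j} = #{S_14 ≥ j} + #{S_14 ≥ j+1}.
By reflection, #{M_14 ≥ 7} = #{S_14 ≥ 7} + #{S_14 ≥ 8} = 470 + 470 = 940.
#{M_14 ≥ 8} = #{S_14 ≥ 8} + #{S_14 ≥ 9} = 470 + 106 = 576.
#{M_14 = 7} = 940 - 576 = 364.
P(M_14 = 7) = 364/16384 = 91/4096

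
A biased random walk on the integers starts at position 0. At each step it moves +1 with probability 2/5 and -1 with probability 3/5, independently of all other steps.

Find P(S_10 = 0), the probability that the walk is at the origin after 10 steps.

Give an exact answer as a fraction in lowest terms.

Answer: 1959552/9765625

Derivation:
To be at 0 after 10 steps: need exactly 5 steps of +1 and 5 of -1.
Number of such sequences: C(10,5) = 252
Each has probability (2/5)^5 · (3/5)^5 = 7776/9765625
P = 252 · 7776/9765625 = 1959552/9765625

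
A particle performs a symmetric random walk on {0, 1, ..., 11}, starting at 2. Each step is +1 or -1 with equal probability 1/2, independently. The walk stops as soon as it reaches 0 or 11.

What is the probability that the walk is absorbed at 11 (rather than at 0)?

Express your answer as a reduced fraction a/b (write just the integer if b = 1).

Answer: 2/11

Derivation:
Symmetric walk (p = 1/2): the harmonic-function argument gives P(hit 11 before 0 | start at 2) = a/N.
P = 2/11 = 2/11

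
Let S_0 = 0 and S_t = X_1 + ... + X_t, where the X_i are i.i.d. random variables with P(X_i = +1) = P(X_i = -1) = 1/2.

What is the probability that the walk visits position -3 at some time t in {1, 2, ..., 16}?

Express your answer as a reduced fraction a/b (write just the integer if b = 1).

Count via complement. Let g(t,s) = #length-t paths at position s with S_1..S_t all ≠ -3.
g(t,s) = g(t-1,s-1) + g(t-1,s+1) for s ≠ -3; g(t,-3) = 0.
t=0: g(0,0)=1
t=1: g(1,-1)=1 g(1,1)=1
t=2: g(2,-2)=1 g(2,0)=2 g(2,2)=1
t=3: g(3,-1)=3 g(3,1)=3 g(3,3)=1
t=4: g(4,-2)=3 g(4,0)=6 g(4,2)=4 g(4,4)=1
t=5: g(5,-1)=9 g(5,1)=10 g(5,3)=5 g(5,5)=1
t=6: g(6,-2)=9 g(6,0)=19 g(6,2)=15 g(6,4)=6 g(6,6)=1
t=7: g(7,-1)=28 g(7,1)=34 g(7,3)=21 g(7,5)=7 g(7,7)=1
t=8: g(8,-2)=28 g(8,0)=62 g(8,2)=55 g(8,4)=28 g(8,6)=8 g(8,8)=1
t=9: g(9,-1)=90 g(9,1)=117 g(9,3)=83 g(9,5)=36 g(9,7)=9 g(9,9)=1
t=10: g(10,-2)=90 g(10,0)=207 g(10,2)=200 g(10,4)=119 g(10,6)=45 g(10,8)=10 g(10,10)=1
t=11: g(11,-1)=297 g(11,1)=407 g(11,3)=319 g(11,5)=164 g(11,7)=55 g(11,9)=11 g(11,11)=1
t=12: g(12,-2)=297 g(12,0)=704 g(12,2)=726 g(12,4)=483 g(12,6)=219 g(12,8)=66 g(12,10)=12 g(12,12)=1
t=13: g(13,-1)=1001 g(13,1)=1430 g(13,3)=1209 g(13,5)=702 g(13,7)=285 g(13,9)=78 g(13,11)=13 g(13,13)=1
t=14: g(14,-2)=1001 g(14,0)=2431 g(14,2)=2639 g(14,4)=1911 g(14,6)=987 g(14,8)=363 g(14,10)=91 g(14,12)=14 g(14,14)=1
t=15: g(15,-1)=3432 g(15,1)=5070 g(15,3)=4550 g(15,5)=2898 g(15,7)=1350 g(15,9)=454 g(15,11)=105 g(15,13)=15 g(15,15)=1
t=16: g(16,-2)=3432 g(16,0)=8502 g(16,2)=9620 g(16,4)=7448 g(16,6)=4248 g(16,8)=1804 g(16,10)=559 g(16,12)=120 g(16,14)=16 g(16,16)=1
Paths never hitting -3: Σ_s g(16,s) = 35750
Paths hitting -3: 2^16 - 35750 = 29786
P = 29786/65536 = 14893/32768

Answer: 14893/32768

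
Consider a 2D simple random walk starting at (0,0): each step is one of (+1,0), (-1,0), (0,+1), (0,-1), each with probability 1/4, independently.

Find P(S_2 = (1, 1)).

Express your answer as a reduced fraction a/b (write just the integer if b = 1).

Let h be the number of horizontal steps (so 2-h are vertical). To end at (1,1) need (h+1)/2 right-steps and ((2-h)+1)/2 up-steps.
Sum over h with 1 ≤ h ≤ 1, h ≡ 1 (mod 2), 2-h ≡ 1 (mod 2):
h=1: C(2,1)·C(1,1)·C(1,1) = 2·1·1 = 2
Total favorable: 2
Total paths: 4^2 = 16
P = 2/16 = 1/8

Answer: 1/8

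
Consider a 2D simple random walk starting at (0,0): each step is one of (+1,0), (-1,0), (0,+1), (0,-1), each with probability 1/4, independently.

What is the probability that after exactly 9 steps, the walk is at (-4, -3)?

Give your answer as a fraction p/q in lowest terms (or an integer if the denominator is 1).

Let h be the number of horizontal steps (so 9-h are vertical). To end at (-4,-3) need (h-4)/2 right-steps and ((9-h)-3)/2 up-steps.
Sum over h with 4 ≤ h ≤ 6, h ≡ 0 (mod 2), 9-h ≡ 1 (mod 2):
h=4: C(9,4)·C(4,0)·C(5,1) = 126·1·5 = 630
h=6: C(9,6)·C(6,1)·C(3,0) = 84·6·1 = 504
Total favorable: 1134
Total paths: 4^9 = 262144
P = 1134/262144 = 567/131072

Answer: 567/131072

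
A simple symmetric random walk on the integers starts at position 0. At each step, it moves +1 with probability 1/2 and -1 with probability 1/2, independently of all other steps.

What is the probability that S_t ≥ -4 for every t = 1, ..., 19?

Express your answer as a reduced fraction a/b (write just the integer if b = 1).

Let f(t,s) = #length-t paths at position s with S_1..S_t all ≥ -4.
f(t,s) = f(t-1,s-1) + f(t-1,s+1) for s ≥ -4; f(t,s) = 0 for s < -4.
t=0: f(0,0)=1
t=1: f(1,-1)=1 f(1,1)=1
t=2: f(2,-2)=1 f(2,0)=2 f(2,2)=1
t=3: f(3,-3)=1 f(3,-1)=3 f(3,1)=3 f(3,3)=1
t=4: f(4,-4)=1 f(4,-2)=4 f(4,0)=6 f(4,2)=4 f(4,4)=1
t=5: f(5,-3)=5 f(5,-1)=10 f(5,1)=10 f(5,3)=5 f(5,5)=1
t=6: f(6,-4)=5 f(6,-2)=15 f(6,0)=20 f(6,2)=15 f(6,4)=6 f(6,6)=1
t=7: f(7,-3)=20 f(7,-1)=35 f(7,1)=35 f(7,3)=21 f(7,5)=7 f(7,7)=1
t=8: f(8,-4)=20 f(8,-2)=55 f(8,0)=70 f(8,2)=56 f(8,4)=28 f(8,6)=8 f(8,8)=1
t=9: f(9,-3)=75 f(9,-1)=125 f(9,1)=126 f(9,3)=84 f(9,5)=36 f(9,7)=9 f(9,9)=1
t=10: f(10,-4)=75 f(10,-2)=200 f(10,0)=251 f(10,2)=210 f(10,4)=120 f(10,6)=45 f(10,8)=10 f(10,10)=1
t=11: f(11,-3)=275 f(11,-1)=451 f(11,1)=461 f(11,3)=330 f(11,5)=165 f(11,7)=55 f(11,9)=11 f(11,11)=1
t=12: f(12,-4)=275 f(12,-2)=726 f(12,0)=912 f(12,2)=791 f(12,4)=495 f(12,6)=220 f(12,8)=66 f(12,10)=12 f(12,12)=1
t=13: f(13,-3)=1001 f(13,-1)=1638 f(13,1)=1703 f(13,3)=1286 f(13,5)=715 f(13,7)=286 f(13,9)=78 f(13,11)=13 f(13,13)=1
t=14: f(14,-4)=1001 f(14,-2)=2639 f(14,0)=3341 f(14,2)=2989 f(14,4)=2001 f(14,6)=1001 f(14,8)=364 f(14,10)=91 f(14,12)=14 f(14,14)=1
t=15: f(15,-3)=3640 f(15,-1)=5980 f(15,1)=6330 f(15,3)=4990 f(15,5)=3002 f(15,7)=1365 f(15,9)=455 f(15,11)=105 f(15,13)=15 f(15,15)=1
t=16: f(16,-4)=3640 f(16,-2)=9620 f(16,0)=12310 f(16,2)=11320 f(16,4)=7992 f(16,6)=4367 f(16,8)=1820 f(16,10)=560 f(16,12)=120 f(16,14)=16 f(16,16)=1
t=17: f(17,-3)=13260 f(17,-1)=21930 f(17,1)=23630 f(17,3)=19312 f(17,5)=12359 f(17,7)=6187 f(17,9)=2380 f(17,11)=680 f(17,13)=136 f(17,15)=17 f(17,17)=1
t=18: f(18,-4)=13260 f(18,-2)=35190 f(18,0)=45560 f(18,2)=42942 f(18,4)=31671 f(18,6)=18546 f(18,8)=8567 f(18,10)=3060 f(18,12)=816 f(18,14)=153 f(18,16)=18 f(18,18)=1
t=19: f(19,-3)=48450 f(19,-1)=80750 f(19,1)=88502 f(19,3)=74613 f(19,5)=50217 f(19,7)=27113 f(19,9)=11627 f(19,11)=3876 f(19,13)=969 f(19,15)=171 f(19,17)=19 f(19,19)=1
Σ_s f(19,s) = 386308
P = 386308/524288 = 96577/131072

Answer: 96577/131072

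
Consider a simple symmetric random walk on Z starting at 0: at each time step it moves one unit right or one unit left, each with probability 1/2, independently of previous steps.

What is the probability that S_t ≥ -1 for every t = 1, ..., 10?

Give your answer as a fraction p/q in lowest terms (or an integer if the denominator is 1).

Answer: 231/512

Derivation:
Let f(t,s) = #length-t paths at position s with S_1..S_t all ≥ -1.
f(t,s) = f(t-1,s-1) + f(t-1,s+1) for s ≥ -1; f(t,s) = 0 for s < -1.
t=0: f(0,0)=1
t=1: f(1,-1)=1 f(1,1)=1
t=2: f(2,0)=2 f(2,2)=1
t=3: f(3,-1)=2 f(3,1)=3 f(3,3)=1
t=4: f(4,0)=5 f(4,2)=4 f(4,4)=1
t=5: f(5,-1)=5 f(5,1)=9 f(5,3)=5 f(5,5)=1
t=6: f(6,0)=14 f(6,2)=14 f(6,4)=6 f(6,6)=1
t=7: f(7,-1)=14 f(7,1)=28 f(7,3)=20 f(7,5)=7 f(7,7)=1
t=8: f(8,0)=42 f(8,2)=48 f(8,4)=27 f(8,6)=8 f(8,8)=1
t=9: f(9,-1)=42 f(9,1)=90 f(9,3)=75 f(9,5)=35 f(9,7)=9 f(9,9)=1
t=10: f(10,0)=132 f(10,2)=165 f(10,4)=110 f(10,6)=44 f(10,8)=10 f(10,10)=1
Σ_s f(10,s) = 462
P = 462/1024 = 231/512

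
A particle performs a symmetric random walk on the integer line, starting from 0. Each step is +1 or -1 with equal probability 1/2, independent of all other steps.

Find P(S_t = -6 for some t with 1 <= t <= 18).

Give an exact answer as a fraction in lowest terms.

Count via complement. Let g(t,s) = #length-t paths at position s with S_1..S_t all ≠ -6.
g(t,s) = g(t-1,s-1) + g(t-1,s+1) for s ≠ -6; g(t,-6) = 0.
t=0: g(0,0)=1
t=1: g(1,-1)=1 g(1,1)=1
t=2: g(2,-2)=1 g(2,0)=2 g(2,2)=1
t=3: g(3,-3)=1 g(3,-1)=3 g(3,1)=3 g(3,3)=1
t=4: g(4,-4)=1 g(4,-2)=4 g(4,0)=6 g(4,2)=4 g(4,4)=1
t=5: g(5,-5)=1 g(5,-3)=5 g(5,-1)=10 g(5,1)=10 g(5,3)=5 g(5,5)=1
t=6: g(6,-4)=6 g(6,-2)=15 g(6,0)=20 g(6,2)=15 g(6,4)=6 g(6,6)=1
t=7: g(7,-5)=6 g(7,-3)=21 g(7,-1)=35 g(7,1)=35 g(7,3)=21 g(7,5)=7 g(7,7)=1
t=8: g(8,-4)=27 g(8,-2)=56 g(8,0)=70 g(8,2)=56 g(8,4)=28 g(8,6)=8 g(8,8)=1
t=9: g(9,-5)=27 g(9,-3)=83 g(9,-1)=126 g(9,1)=126 g(9,3)=84 g(9,5)=36 g(9,7)=9 g(9,9)=1
t=10: g(10,-4)=110 g(10,-2)=209 g(10,0)=252 g(10,2)=210 g(10,4)=120 g(10,6)=45 g(10,8)=10 g(10,10)=1
t=11: g(11,-5)=110 g(11,-3)=319 g(11,-1)=461 g(11,1)=462 g(11,3)=330 g(11,5)=165 g(11,7)=55 g(11,9)=11 g(11,11)=1
t=12: g(12,-4)=429 g(12,-2)=780 g(12,0)=923 g(12,2)=792 g(12,4)=495 g(12,6)=220 g(12,8)=66 g(12,10)=12 g(12,12)=1
t=13: g(13,-5)=429 g(13,-3)=1209 g(13,-1)=1703 g(13,1)=1715 g(13,3)=1287 g(13,5)=715 g(13,7)=286 g(13,9)=78 g(13,11)=13 g(13,13)=1
t=14: g(14,-4)=1638 g(14,-2)=2912 g(14,0)=3418 g(14,2)=3002 g(14,4)=2002 g(14,6)=1001 g(14,8)=364 g(14,10)=91 g(14,12)=14 g(14,14)=1
t=15: g(15,-5)=1638 g(15,-3)=4550 g(15,-1)=6330 g(15,1)=6420 g(15,3)=5004 g(15,5)=3003 g(15,7)=1365 g(15,9)=455 g(15,11)=105 g(15,13)=15 g(15,15)=1
t=16: g(16,-4)=6188 g(16,-2)=10880 g(16,0)=12750 g(16,2)=11424 g(16,4)=8007 g(16,6)=4368 g(16,8)=1820 g(16,10)=560 g(16,12)=120 g(16,14)=16 g(16,16)=1
t=17: g(17,-5)=6188 g(17,-3)=17068 g(17,-1)=23630 g(17,1)=24174 g(17,3)=19431 g(17,5)=12375 g(17,7)=6188 g(17,9)=2380 g(17,11)=680 g(17,13)=136 g(17,15)=17 g(17,17)=1
t=18: g(18,-4)=23256 g(18,-2)=40698 g(18,0)=47804 g(18,2)=43605 g(18,4)=31806 g(18,6)=18563 g(18,8)=8568 g(18,10)=3060 g(18,12)=816 g(18,14)=153 g(18,16)=18 g(18,18)=1
Paths never hitting -6: Σ_s g(18,s) = 218348
Paths hitting -6: 2^18 - 218348 = 43796
P = 43796/262144 = 10949/65536

Answer: 10949/65536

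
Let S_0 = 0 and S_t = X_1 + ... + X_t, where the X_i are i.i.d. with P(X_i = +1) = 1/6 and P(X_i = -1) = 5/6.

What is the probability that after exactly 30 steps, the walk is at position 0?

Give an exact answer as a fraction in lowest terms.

To be at 0 after 30 steps: need exactly 15 steps of +1 and 15 of -1.
Number of such sequences: C(30,15) = 155117520
Each has probability (1/6)^15 · (5/6)^15 = 30517578125/221073919720733357899776
P = 155117520 · 30517578125/221073919720733357899776 = 32873687744140625/1535235553616203874304

Answer: 32873687744140625/1535235553616203874304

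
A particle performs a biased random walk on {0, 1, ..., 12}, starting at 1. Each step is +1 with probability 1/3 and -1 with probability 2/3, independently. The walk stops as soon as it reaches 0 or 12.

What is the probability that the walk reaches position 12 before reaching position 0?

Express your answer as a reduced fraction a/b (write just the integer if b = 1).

Answer: 1/4095

Derivation:
Biased walk: p = 1/3, q = 2/3, r = q/p = 2
Gambler's ruin: P(hit 12 before 0 | start at 1) = (1 - r^a)/(1 - r^N)
r^1 = 2; r^12 = 4096
P = (1 - 2) / (1 - 4096) = -1 / -4095 = 1/4095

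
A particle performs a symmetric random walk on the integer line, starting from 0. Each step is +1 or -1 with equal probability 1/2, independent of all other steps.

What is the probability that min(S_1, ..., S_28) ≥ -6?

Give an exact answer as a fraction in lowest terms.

Answer: 109396395/134217728

Derivation:
Let f(t,s) = #length-t paths at position s with S_1..S_t all ≥ -6.
f(t,s) = f(t-1,s-1) + f(t-1,s+1) for s ≥ -6; f(t,s) = 0 for s < -6.
t=0: f(0,0)=1
t=1: f(1,-1)=1 f(1,1)=1
t=2: f(2,-2)=1 f(2,0)=2 f(2,2)=1
t=3: f(3,-3)=1 f(3,-1)=3 f(3,1)=3 f(3,3)=1
t=4: f(4,-4)=1 f(4,-2)=4 f(4,0)=6 f(4,2)=4 f(4,4)=1
t=5: f(5,-5)=1 f(5,-3)=5 f(5,-1)=10 f(5,1)=10 f(5,3)=5 f(5,5)=1
t=6: f(6,-6)=1 f(6,-4)=6 f(6,-2)=15 f(6,0)=20 f(6,2)=15 f(6,4)=6 f(6,6)=1
t=7: f(7,-5)=7 f(7,-3)=21 f(7,-1)=35 f(7,1)=35 f(7,3)=21 f(7,5)=7 f(7,7)=1
t=8: f(8,-6)=7 f(8,-4)=28 f(8,-2)=56 f(8,0)=70 f(8,2)=56 f(8,4)=28 f(8,6)=8 f(8,8)=1
t=9: f(9,-5)=35 f(9,-3)=84 f(9,-1)=126 f(9,1)=126 f(9,3)=84 f(9,5)=36 f(9,7)=9 f(9,9)=1
t=10: f(10,-6)=35 f(10,-4)=119 f(10,-2)=210 f(10,0)=252 f(10,2)=210 f(10,4)=120 f(10,6)=45 f(10,8)=10 f(10,10)=1
t=11: f(11,-5)=154 f(11,-3)=329 f(11,-1)=462 f(11,1)=462 f(11,3)=330 f(11,5)=165 f(11,7)=55 f(11,9)=11 f(11,11)=1
t=12: f(12,-6)=154 f(12,-4)=483 f(12,-2)=791 f(12,0)=924 f(12,2)=792 f(12,4)=495 f(12,6)=220 f(12,8)=66 f(12,10)=12 f(12,12)=1
t=13: f(13,-5)=637 f(13,-3)=1274 f(13,-1)=1715 f(13,1)=1716 f(13,3)=1287 f(13,5)=715 f(13,7)=286 f(13,9)=78 f(13,11)=13 f(13,13)=1
t=14: f(14,-6)=637 f(14,-4)=1911 f(14,-2)=2989 f(14,0)=3431 f(14,2)=3003 f(14,4)=2002 f(14,6)=1001 f(14,8)=364 f(14,10)=91 f(14,12)=14 f(14,14)=1
t=15: f(15,-5)=2548 f(15,-3)=4900 f(15,-1)=6420 f(15,1)=6434 f(15,3)=5005 f(15,5)=3003 f(15,7)=1365 f(15,9)=455 f(15,11)=105 f(15,13)=15 f(15,15)=1
t=16: f(16,-6)=2548 f(16,-4)=7448 f(16,-2)=11320 f(16,0)=12854 f(16,2)=11439 f(16,4)=8008 f(16,6)=4368 f(16,8)=1820 f(16,10)=560 f(16,12)=120 f(16,14)=16 f(16,16)=1
t=17: f(17,-5)=9996 f(17,-3)=18768 f(17,-1)=24174 f(17,1)=24293 f(17,3)=19447 f(17,5)=12376 f(17,7)=6188 f(17,9)=2380 f(17,11)=680 f(17,13)=136 f(17,15)=17 f(17,17)=1
t=18: f(18,-6)=9996 f(18,-4)=28764 f(18,-2)=42942 f(18,0)=48467 f(18,2)=43740 f(18,4)=31823 f(18,6)=18564 f(18,8)=8568 f(18,10)=3060 f(18,12)=816 f(18,14)=153 f(18,16)=18 f(18,18)=1
t=19: f(19,-5)=38760 f(19,-3)=71706 f(19,-1)=91409 f(19,1)=92207 f(19,3)=75563 f(19,5)=50387 f(19,7)=27132 f(19,9)=11628 f(19,11)=3876 f(19,13)=969 f(19,15)=171 f(19,17)=19 f(19,19)=1
t=20: f(20,-6)=38760 f(20,-4)=110466 f(20,-2)=163115 f(20,0)=183616 f(20,2)=167770 f(20,4)=125950 f(20,6)=77519 f(20,8)=38760 f(20,10)=15504 f(20,12)=4845 f(20,14)=1140 f(20,16)=190 f(20,18)=20 f(20,20)=1
t=21: f(21,-5)=149226 f(21,-3)=273581 f(21,-1)=346731 f(21,1)=351386 f(21,3)=293720 f(21,5)=203469 f(21,7)=116279 f(21,9)=54264 f(21,11)=20349 f(21,13)=5985 f(21,15)=1330 f(21,17)=210 f(21,19)=21 f(21,21)=1
t=22: f(22,-6)=149226 f(22,-4)=422807 f(22,-2)=620312 f(22,0)=698117 f(22,2)=645106 f(22,4)=497189 f(22,6)=319748 f(22,8)=170543 f(22,10)=74613 f(22,12)=26334 f(22,14)=7315 f(22,16)=1540 f(22,18)=231 f(22,20)=22 f(22,22)=1
t=23: f(23,-5)=572033 f(23,-3)=1043119 f(23,-1)=1318429 f(23,1)=1343223 f(23,3)=1142295 f(23,5)=816937 f(23,7)=490291 f(23,9)=245156 f(23,11)=100947 f(23,13)=33649 f(23,15)=8855 f(23,17)=1771 f(23,19)=253 f(23,21)=23 f(23,23)=1
t=24: f(24,-6)=572033 f(24,-4)=1615152 f(24,-2)=2361548 f(24,0)=2661652 f(24,2)=2485518 f(24,4)=1959232 f(24,6)=1307228 f(24,8)=735447 f(24,10)=346103 f(24,12)=134596 f(24,14)=42504 f(24,16)=10626 f(24,18)=2024 f(24,20)=276 f(24,22)=24 f(24,24)=1
t=25: f(25,-5)=2187185 f(25,-3)=3976700 f(25,-1)=5023200 f(25,1)=5147170 f(25,3)=4444750 f(25,5)=3266460 f(25,7)=2042675 f(25,9)=1081550 f(25,11)=480699 f(25,13)=177100 f(25,15)=53130 f(25,17)=12650 f(25,19)=2300 f(25,21)=300 f(25,23)=25 f(25,25)=1
t=26: f(26,-6)=2187185 f(26,-4)=6163885 f(26,-2)=8999900 f(26,0)=10170370 f(26,2)=9591920 f(26,4)=7711210 f(26,6)=5309135 f(26,8)=3124225 f(26,10)=1562249 f(26,12)=657799 f(26,14)=230230 f(26,16)=65780 f(26,18)=14950 f(26,20)=2600 f(26,22)=325 f(26,24)=26 f(26,26)=1
t=27: f(27,-5)=8351070 f(27,-3)=15163785 f(27,-1)=19170270 f(27,1)=19762290 f(27,3)=17303130 f(27,5)=13020345 f(27,7)=8433360 f(27,9)=4686474 f(27,11)=2220048 f(27,13)=888029 f(27,15)=296010 f(27,17)=80730 f(27,19)=17550 f(27,21)=2925 f(27,23)=351 f(27,25)=27 f(27,27)=1
t=28: f(28,-6)=8351070 f(28,-4)=23514855 f(28,-2)=34334055 f(28,0)=38932560 f(28,2)=37065420 f(28,4)=30323475 f(28,6)=21453705 f(28,8)=13119834 f(28,10)=6906522 f(28,12)=3108077 f(28,14)=1184039 f(28,16)=376740 f(28,18)=98280 f(28,20)=20475 f(28,22)=3276 f(28,24)=378 f(28,26)=28 f(28,28)=1
Σ_s f(28,s) = 218792790
P = 218792790/268435456 = 109396395/134217728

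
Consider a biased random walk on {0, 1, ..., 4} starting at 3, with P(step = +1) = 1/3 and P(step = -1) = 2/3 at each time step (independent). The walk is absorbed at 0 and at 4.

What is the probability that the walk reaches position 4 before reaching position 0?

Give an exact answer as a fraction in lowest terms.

Biased walk: p = 1/3, q = 2/3, r = q/p = 2
Gambler's ruin: P(hit 4 before 0 | start at 3) = (1 - r^a)/(1 - r^N)
r^3 = 8; r^4 = 16
P = (1 - 8) / (1 - 16) = -7 / -15 = 7/15

Answer: 7/15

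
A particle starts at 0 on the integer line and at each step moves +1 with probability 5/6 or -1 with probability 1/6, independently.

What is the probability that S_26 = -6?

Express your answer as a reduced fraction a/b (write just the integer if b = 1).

Answer: 51872412109375/170581728179578208256

Derivation:
To reach position -6 after 26 steps: need 10 steps of +1 and 16 steps of -1.
Number of such sequences: C(26,10) = 5311735
Each has probability (5/6)^10 · (1/6)^16 = 9765625/170581728179578208256
P = 5311735 · 9765625/170581728179578208256 = 51872412109375/170581728179578208256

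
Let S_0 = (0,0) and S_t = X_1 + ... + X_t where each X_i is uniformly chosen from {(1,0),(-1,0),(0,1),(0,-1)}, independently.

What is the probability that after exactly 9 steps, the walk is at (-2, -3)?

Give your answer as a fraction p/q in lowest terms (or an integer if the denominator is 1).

Answer: 567/32768

Derivation:
Let h be the number of horizontal steps (so 9-h are vertical). To end at (-2,-3) need (h-2)/2 right-steps and ((9-h)-3)/2 up-steps.
Sum over h with 2 ≤ h ≤ 6, h ≡ 0 (mod 2), 9-h ≡ 1 (mod 2):
h=2: C(9,2)·C(2,0)·C(7,2) = 36·1·21 = 756
h=4: C(9,4)·C(4,1)·C(5,1) = 126·4·5 = 2520
h=6: C(9,6)·C(6,2)·C(3,0) = 84·15·1 = 1260
Total favorable: 4536
Total paths: 4^9 = 262144
P = 4536/262144 = 567/32768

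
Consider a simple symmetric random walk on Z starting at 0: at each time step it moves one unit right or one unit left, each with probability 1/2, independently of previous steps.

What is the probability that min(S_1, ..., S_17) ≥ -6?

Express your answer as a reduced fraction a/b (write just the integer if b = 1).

Answer: 14807/16384

Derivation:
Let f(t,s) = #length-t paths at position s with S_1..S_t all ≥ -6.
f(t,s) = f(t-1,s-1) + f(t-1,s+1) for s ≥ -6; f(t,s) = 0 for s < -6.
t=0: f(0,0)=1
t=1: f(1,-1)=1 f(1,1)=1
t=2: f(2,-2)=1 f(2,0)=2 f(2,2)=1
t=3: f(3,-3)=1 f(3,-1)=3 f(3,1)=3 f(3,3)=1
t=4: f(4,-4)=1 f(4,-2)=4 f(4,0)=6 f(4,2)=4 f(4,4)=1
t=5: f(5,-5)=1 f(5,-3)=5 f(5,-1)=10 f(5,1)=10 f(5,3)=5 f(5,5)=1
t=6: f(6,-6)=1 f(6,-4)=6 f(6,-2)=15 f(6,0)=20 f(6,2)=15 f(6,4)=6 f(6,6)=1
t=7: f(7,-5)=7 f(7,-3)=21 f(7,-1)=35 f(7,1)=35 f(7,3)=21 f(7,5)=7 f(7,7)=1
t=8: f(8,-6)=7 f(8,-4)=28 f(8,-2)=56 f(8,0)=70 f(8,2)=56 f(8,4)=28 f(8,6)=8 f(8,8)=1
t=9: f(9,-5)=35 f(9,-3)=84 f(9,-1)=126 f(9,1)=126 f(9,3)=84 f(9,5)=36 f(9,7)=9 f(9,9)=1
t=10: f(10,-6)=35 f(10,-4)=119 f(10,-2)=210 f(10,0)=252 f(10,2)=210 f(10,4)=120 f(10,6)=45 f(10,8)=10 f(10,10)=1
t=11: f(11,-5)=154 f(11,-3)=329 f(11,-1)=462 f(11,1)=462 f(11,3)=330 f(11,5)=165 f(11,7)=55 f(11,9)=11 f(11,11)=1
t=12: f(12,-6)=154 f(12,-4)=483 f(12,-2)=791 f(12,0)=924 f(12,2)=792 f(12,4)=495 f(12,6)=220 f(12,8)=66 f(12,10)=12 f(12,12)=1
t=13: f(13,-5)=637 f(13,-3)=1274 f(13,-1)=1715 f(13,1)=1716 f(13,3)=1287 f(13,5)=715 f(13,7)=286 f(13,9)=78 f(13,11)=13 f(13,13)=1
t=14: f(14,-6)=637 f(14,-4)=1911 f(14,-2)=2989 f(14,0)=3431 f(14,2)=3003 f(14,4)=2002 f(14,6)=1001 f(14,8)=364 f(14,10)=91 f(14,12)=14 f(14,14)=1
t=15: f(15,-5)=2548 f(15,-3)=4900 f(15,-1)=6420 f(15,1)=6434 f(15,3)=5005 f(15,5)=3003 f(15,7)=1365 f(15,9)=455 f(15,11)=105 f(15,13)=15 f(15,15)=1
t=16: f(16,-6)=2548 f(16,-4)=7448 f(16,-2)=11320 f(16,0)=12854 f(16,2)=11439 f(16,4)=8008 f(16,6)=4368 f(16,8)=1820 f(16,10)=560 f(16,12)=120 f(16,14)=16 f(16,16)=1
t=17: f(17,-5)=9996 f(17,-3)=18768 f(17,-1)=24174 f(17,1)=24293 f(17,3)=19447 f(17,5)=12376 f(17,7)=6188 f(17,9)=2380 f(17,11)=680 f(17,13)=136 f(17,15)=17 f(17,17)=1
Σ_s f(17,s) = 118456
P = 118456/131072 = 14807/16384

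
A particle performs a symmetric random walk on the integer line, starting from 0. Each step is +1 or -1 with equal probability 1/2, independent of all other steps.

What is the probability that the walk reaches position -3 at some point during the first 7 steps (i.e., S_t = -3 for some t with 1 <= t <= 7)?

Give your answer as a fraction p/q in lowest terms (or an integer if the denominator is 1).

Answer: 37/128

Derivation:
Count via complement. Let g(t,s) = #length-t paths at position s with S_1..S_t all ≠ -3.
g(t,s) = g(t-1,s-1) + g(t-1,s+1) for s ≠ -3; g(t,-3) = 0.
t=0: g(0,0)=1
t=1: g(1,-1)=1 g(1,1)=1
t=2: g(2,-2)=1 g(2,0)=2 g(2,2)=1
t=3: g(3,-1)=3 g(3,1)=3 g(3,3)=1
t=4: g(4,-2)=3 g(4,0)=6 g(4,2)=4 g(4,4)=1
t=5: g(5,-1)=9 g(5,1)=10 g(5,3)=5 g(5,5)=1
t=6: g(6,-2)=9 g(6,0)=19 g(6,2)=15 g(6,4)=6 g(6,6)=1
t=7: g(7,-1)=28 g(7,1)=34 g(7,3)=21 g(7,5)=7 g(7,7)=1
Paths never hitting -3: Σ_s g(7,s) = 91
Paths hitting -3: 2^7 - 91 = 37
P = 37/128 = 37/128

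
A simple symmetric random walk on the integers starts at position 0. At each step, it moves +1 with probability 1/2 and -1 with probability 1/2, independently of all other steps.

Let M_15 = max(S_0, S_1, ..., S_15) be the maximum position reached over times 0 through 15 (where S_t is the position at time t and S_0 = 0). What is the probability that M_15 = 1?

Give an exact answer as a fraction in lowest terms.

Let M_15 = max(S_0,...,S_15). Use the reflection principle: for j ≥ 1, #{paths with M_15 ≥ j} = #{S_15 ≥ j} + #{S_15 ≥ j+1}.
By reflection, #{M_15 ≥ 1} = #{S_15 ≥ 1} + #{S_15 ≥ 2} = 16384 + 9949 = 26333.
#{M_15 ≥ 2} = #{S_15 ≥ 2} + #{S_15 ≥ 3} = 9949 + 9949 = 19898.
#{M_15 = 1} = 26333 - 19898 = 6435.
P(M_15 = 1) = 6435/32768 = 6435/32768

Answer: 6435/32768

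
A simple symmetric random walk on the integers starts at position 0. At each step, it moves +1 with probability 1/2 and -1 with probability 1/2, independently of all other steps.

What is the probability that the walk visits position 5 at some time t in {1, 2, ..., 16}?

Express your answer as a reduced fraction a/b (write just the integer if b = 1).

Answer: 6885/32768

Derivation:
Count via complement. Let g(t,s) = #length-t paths at position s with S_1..S_t all ≠ 5.
g(t,s) = g(t-1,s-1) + g(t-1,s+1) for s ≠ 5; g(t,5) = 0.
t=0: g(0,0)=1
t=1: g(1,-1)=1 g(1,1)=1
t=2: g(2,-2)=1 g(2,0)=2 g(2,2)=1
t=3: g(3,-3)=1 g(3,-1)=3 g(3,1)=3 g(3,3)=1
t=4: g(4,-4)=1 g(4,-2)=4 g(4,0)=6 g(4,2)=4 g(4,4)=1
t=5: g(5,-5)=1 g(5,-3)=5 g(5,-1)=10 g(5,1)=10 g(5,3)=5
t=6: g(6,-6)=1 g(6,-4)=6 g(6,-2)=15 g(6,0)=20 g(6,2)=15 g(6,4)=5
t=7: g(7,-7)=1 g(7,-5)=7 g(7,-3)=21 g(7,-1)=35 g(7,1)=35 g(7,3)=20
t=8: g(8,-8)=1 g(8,-6)=8 g(8,-4)=28 g(8,-2)=56 g(8,0)=70 g(8,2)=55 g(8,4)=20
t=9: g(9,-9)=1 g(9,-7)=9 g(9,-5)=36 g(9,-3)=84 g(9,-1)=126 g(9,1)=125 g(9,3)=75
t=10: g(10,-10)=1 g(10,-8)=10 g(10,-6)=45 g(10,-4)=120 g(10,-2)=210 g(10,0)=251 g(10,2)=200 g(10,4)=75
t=11: g(11,-11)=1 g(11,-9)=11 g(11,-7)=55 g(11,-5)=165 g(11,-3)=330 g(11,-1)=461 g(11,1)=451 g(11,3)=275
t=12: g(12,-12)=1 g(12,-10)=12 g(12,-8)=66 g(12,-6)=220 g(12,-4)=495 g(12,-2)=791 g(12,0)=912 g(12,2)=726 g(12,4)=275
t=13: g(13,-13)=1 g(13,-11)=13 g(13,-9)=78 g(13,-7)=286 g(13,-5)=715 g(13,-3)=1286 g(13,-1)=1703 g(13,1)=1638 g(13,3)=1001
t=14: g(14,-14)=1 g(14,-12)=14 g(14,-10)=91 g(14,-8)=364 g(14,-6)=1001 g(14,-4)=2001 g(14,-2)=2989 g(14,0)=3341 g(14,2)=2639 g(14,4)=1001
t=15: g(15,-15)=1 g(15,-13)=15 g(15,-11)=105 g(15,-9)=455 g(15,-7)=1365 g(15,-5)=3002 g(15,-3)=4990 g(15,-1)=6330 g(15,1)=5980 g(15,3)=3640
t=16: g(16,-16)=1 g(16,-14)=16 g(16,-12)=120 g(16,-10)=560 g(16,-8)=1820 g(16,-6)=4367 g(16,-4)=7992 g(16,-2)=11320 g(16,0)=12310 g(16,2)=9620 g(16,4)=3640
Paths never hitting 5: Σ_s g(16,s) = 51766
Paths hitting 5: 2^16 - 51766 = 13770
P = 13770/65536 = 6885/32768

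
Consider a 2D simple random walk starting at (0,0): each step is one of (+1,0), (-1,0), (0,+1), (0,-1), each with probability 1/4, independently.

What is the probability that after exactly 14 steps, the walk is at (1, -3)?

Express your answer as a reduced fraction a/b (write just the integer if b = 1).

Answer: 3006003/134217728

Derivation:
Let h be the number of horizontal steps (so 14-h are vertical). To end at (1,-3) need (h+1)/2 right-steps and ((14-h)-3)/2 up-steps.
Sum over h with 1 ≤ h ≤ 11, h ≡ 1 (mod 2), 14-h ≡ 1 (mod 2):
h=1: C(14,1)·C(1,1)·C(13,5) = 14·1·1287 = 18018
h=3: C(14,3)·C(3,2)·C(11,4) = 364·3·330 = 360360
h=5: C(14,5)·C(5,3)·C(9,3) = 2002·10·84 = 1681680
h=7: C(14,7)·C(7,4)·C(7,2) = 3432·35·21 = 2522520
h=9: C(14,9)·C(9,5)·C(5,1) = 2002·126·5 = 1261260
h=11: C(14,11)·C(11,6)·C(3,0) = 364·462·1 = 168168
Total favorable: 6012006
Total paths: 4^14 = 268435456
P = 6012006/268435456 = 3006003/134217728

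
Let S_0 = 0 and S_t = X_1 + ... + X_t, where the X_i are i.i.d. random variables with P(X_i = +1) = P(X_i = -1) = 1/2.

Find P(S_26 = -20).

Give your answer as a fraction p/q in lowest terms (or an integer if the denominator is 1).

To reach position -20 after 26 steps: need 3 steps of +1 and 23 of -1.
Favorable paths: C(26,3) = 2600
Total paths: 2^26 = 67108864
P = 2600/67108864 = 325/8388608

Answer: 325/8388608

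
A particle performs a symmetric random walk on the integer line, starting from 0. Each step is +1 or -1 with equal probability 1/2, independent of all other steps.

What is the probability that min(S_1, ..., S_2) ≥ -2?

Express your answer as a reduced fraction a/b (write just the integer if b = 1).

Answer: 1

Derivation:
Let f(t,s) = #length-t paths at position s with S_1..S_t all ≥ -2.
f(t,s) = f(t-1,s-1) + f(t-1,s+1) for s ≥ -2; f(t,s) = 0 for s < -2.
t=0: f(0,0)=1
t=1: f(1,-1)=1 f(1,1)=1
t=2: f(2,-2)=1 f(2,0)=2 f(2,2)=1
Σ_s f(2,s) = 4
P = 4/4 = 1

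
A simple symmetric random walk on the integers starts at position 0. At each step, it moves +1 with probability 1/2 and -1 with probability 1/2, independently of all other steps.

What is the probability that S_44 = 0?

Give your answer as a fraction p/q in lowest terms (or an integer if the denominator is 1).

Answer: 263012370465/2199023255552

Derivation:
To return to 0 after 44 steps: need exactly 22 steps of +1 and 22 of -1.
Favorable paths: C(44,22) = 2104098963720
Total paths: 2^44 = 17592186044416
P = 2104098963720/17592186044416 = 263012370465/2199023255552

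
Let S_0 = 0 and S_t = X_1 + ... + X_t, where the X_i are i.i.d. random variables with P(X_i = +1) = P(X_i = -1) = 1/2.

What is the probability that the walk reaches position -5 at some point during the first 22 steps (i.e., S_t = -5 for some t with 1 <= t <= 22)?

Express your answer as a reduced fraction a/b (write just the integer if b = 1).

Count via complement. Let g(t,s) = #length-t paths at position s with S_1..S_t all ≠ -5.
g(t,s) = g(t-1,s-1) + g(t-1,s+1) for s ≠ -5; g(t,-5) = 0.
t=0: g(0,0)=1
t=1: g(1,-1)=1 g(1,1)=1
t=2: g(2,-2)=1 g(2,0)=2 g(2,2)=1
t=3: g(3,-3)=1 g(3,-1)=3 g(3,1)=3 g(3,3)=1
t=4: g(4,-4)=1 g(4,-2)=4 g(4,0)=6 g(4,2)=4 g(4,4)=1
t=5: g(5,-3)=5 g(5,-1)=10 g(5,1)=10 g(5,3)=5 g(5,5)=1
t=6: g(6,-4)=5 g(6,-2)=15 g(6,0)=20 g(6,2)=15 g(6,4)=6 g(6,6)=1
t=7: g(7,-3)=20 g(7,-1)=35 g(7,1)=35 g(7,3)=21 g(7,5)=7 g(7,7)=1
t=8: g(8,-4)=20 g(8,-2)=55 g(8,0)=70 g(8,2)=56 g(8,4)=28 g(8,6)=8 g(8,8)=1
t=9: g(9,-3)=75 g(9,-1)=125 g(9,1)=126 g(9,3)=84 g(9,5)=36 g(9,7)=9 g(9,9)=1
t=10: g(10,-4)=75 g(10,-2)=200 g(10,0)=251 g(10,2)=210 g(10,4)=120 g(10,6)=45 g(10,8)=10 g(10,10)=1
t=11: g(11,-3)=275 g(11,-1)=451 g(11,1)=461 g(11,3)=330 g(11,5)=165 g(11,7)=55 g(11,9)=11 g(11,11)=1
t=12: g(12,-4)=275 g(12,-2)=726 g(12,0)=912 g(12,2)=791 g(12,4)=495 g(12,6)=220 g(12,8)=66 g(12,10)=12 g(12,12)=1
t=13: g(13,-3)=1001 g(13,-1)=1638 g(13,1)=1703 g(13,3)=1286 g(13,5)=715 g(13,7)=286 g(13,9)=78 g(13,11)=13 g(13,13)=1
t=14: g(14,-4)=1001 g(14,-2)=2639 g(14,0)=3341 g(14,2)=2989 g(14,4)=2001 g(14,6)=1001 g(14,8)=364 g(14,10)=91 g(14,12)=14 g(14,14)=1
t=15: g(15,-3)=3640 g(15,-1)=5980 g(15,1)=6330 g(15,3)=4990 g(15,5)=3002 g(15,7)=1365 g(15,9)=455 g(15,11)=105 g(15,13)=15 g(15,15)=1
t=16: g(16,-4)=3640 g(16,-2)=9620 g(16,0)=12310 g(16,2)=11320 g(16,4)=7992 g(16,6)=4367 g(16,8)=1820 g(16,10)=560 g(16,12)=120 g(16,14)=16 g(16,16)=1
t=17: g(17,-3)=13260 g(17,-1)=21930 g(17,1)=23630 g(17,3)=19312 g(17,5)=12359 g(17,7)=6187 g(17,9)=2380 g(17,11)=680 g(17,13)=136 g(17,15)=17 g(17,17)=1
t=18: g(18,-4)=13260 g(18,-2)=35190 g(18,0)=45560 g(18,2)=42942 g(18,4)=31671 g(18,6)=18546 g(18,8)=8567 g(18,10)=3060 g(18,12)=816 g(18,14)=153 g(18,16)=18 g(18,18)=1
t=19: g(19,-3)=48450 g(19,-1)=80750 g(19,1)=88502 g(19,3)=74613 g(19,5)=50217 g(19,7)=27113 g(19,9)=11627 g(19,11)=3876 g(19,13)=969 g(19,15)=171 g(19,17)=19 g(19,19)=1
t=20: g(20,-4)=48450 g(20,-2)=129200 g(20,0)=169252 g(20,2)=163115 g(20,4)=124830 g(20,6)=77330 g(20,8)=38740 g(20,10)=15503 g(20,12)=4845 g(20,14)=1140 g(20,16)=190 g(20,18)=20 g(20,20)=1
t=21: g(21,-3)=177650 g(21,-1)=298452 g(21,1)=332367 g(21,3)=287945 g(21,5)=202160 g(21,7)=116070 g(21,9)=54243 g(21,11)=20348 g(21,13)=5985 g(21,15)=1330 g(21,17)=210 g(21,19)=21 g(21,21)=1
t=22: g(22,-4)=177650 g(22,-2)=476102 g(22,0)=630819 g(22,2)=620312 g(22,4)=490105 g(22,6)=318230 g(22,8)=170313 g(22,10)=74591 g(22,12)=26333 g(22,14)=7315 g(22,16)=1540 g(22,18)=231 g(22,20)=22 g(22,22)=1
Paths never hitting -5: Σ_s g(22,s) = 2993564
Paths hitting -5: 2^22 - 2993564 = 1200740
P = 1200740/4194304 = 300185/1048576

Answer: 300185/1048576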